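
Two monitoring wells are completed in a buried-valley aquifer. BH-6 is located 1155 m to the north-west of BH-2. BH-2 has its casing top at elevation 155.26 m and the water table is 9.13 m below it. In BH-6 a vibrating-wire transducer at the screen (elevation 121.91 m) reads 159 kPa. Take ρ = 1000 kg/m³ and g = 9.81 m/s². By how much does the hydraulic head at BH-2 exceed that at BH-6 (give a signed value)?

Total head at BH-2: h = 155.26 − 9.13 = 146.13 m.
Pressure head at BH-6: ψ = P/(ρg) = 159×1000 / (1000 × 9.81) = 16.21 m.
Total head at BH-6: h = z + ψ = 121.91 + 16.21 = 138.12 m.
Head difference: h(BH-2) − h(BH-6) = 146.13 − 138.12 = 8.01 m.

Δh ≈ 8.01 m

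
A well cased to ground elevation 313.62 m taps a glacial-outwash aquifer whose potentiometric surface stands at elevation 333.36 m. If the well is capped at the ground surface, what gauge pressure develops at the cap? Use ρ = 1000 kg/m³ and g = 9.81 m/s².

P ≈ 194 kPa

Head above the cap: Δh = 333.36 − 313.62 = 19.74 m.
P = ρgΔh = 1000 × 9.81 × 19.74 = 193649 Pa ≈ 194 kPa.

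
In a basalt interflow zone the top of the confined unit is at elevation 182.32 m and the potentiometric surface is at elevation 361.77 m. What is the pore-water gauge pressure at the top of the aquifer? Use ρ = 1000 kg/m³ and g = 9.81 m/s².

Pressure head at the aquifer top: ψ = h − z = 361.77 − 182.32 = 179.45 m.
P = ρgψ = 1000 × 9.81 × 179.45 = 1760404 Pa ≈ 1760 kPa.

P ≈ 1760 kPa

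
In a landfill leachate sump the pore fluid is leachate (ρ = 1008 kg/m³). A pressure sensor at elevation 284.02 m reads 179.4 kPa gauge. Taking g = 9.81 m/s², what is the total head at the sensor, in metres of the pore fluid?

h ≈ 302.16 m

ψ = P/(ρg) = 179.4×1000 / (1008 × 9.81) = 18.14 m.
h = z + ψ = 284.02 + 18.14 = 302.16 m.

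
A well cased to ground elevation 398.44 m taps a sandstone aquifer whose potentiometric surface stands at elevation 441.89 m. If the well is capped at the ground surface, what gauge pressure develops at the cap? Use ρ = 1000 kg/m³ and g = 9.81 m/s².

Head above the cap: Δh = 441.89 − 398.44 = 43.45 m.
P = ρgΔh = 1000 × 9.81 × 43.45 = 426244 Pa ≈ 426 kPa.

P ≈ 426 kPa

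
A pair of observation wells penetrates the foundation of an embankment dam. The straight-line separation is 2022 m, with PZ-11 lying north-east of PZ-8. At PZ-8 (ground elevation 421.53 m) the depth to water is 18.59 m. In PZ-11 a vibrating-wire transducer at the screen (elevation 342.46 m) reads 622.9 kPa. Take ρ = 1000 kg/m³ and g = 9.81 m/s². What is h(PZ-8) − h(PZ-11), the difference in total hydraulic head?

Δh ≈ -3.02 m

Total head at PZ-8: h = 421.53 − 18.59 = 402.94 m.
Pressure head at PZ-11: ψ = P/(ρg) = 622.9×1000 / (1000 × 9.81) = 63.50 m.
Total head at PZ-11: h = z + ψ = 342.46 + 63.50 = 405.96 m.
Head difference: h(PZ-8) − h(PZ-11) = 402.94 − 405.96 = -3.02 m.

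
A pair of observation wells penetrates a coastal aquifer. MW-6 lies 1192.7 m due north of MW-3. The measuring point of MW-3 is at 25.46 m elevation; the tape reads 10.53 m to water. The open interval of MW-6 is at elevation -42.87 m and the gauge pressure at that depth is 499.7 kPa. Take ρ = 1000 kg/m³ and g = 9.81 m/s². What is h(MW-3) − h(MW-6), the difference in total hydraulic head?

Δh ≈ 6.86 m

Total head at MW-3: h = 25.46 − 10.53 = 14.93 m.
Pressure head at MW-6: ψ = P/(ρg) = 499.7×1000 / (1000 × 9.81) = 50.94 m.
Total head at MW-6: h = z + ψ = -42.87 + 50.94 = 8.07 m.
Head difference: h(MW-3) − h(MW-6) = 14.93 − 8.07 = 6.86 m.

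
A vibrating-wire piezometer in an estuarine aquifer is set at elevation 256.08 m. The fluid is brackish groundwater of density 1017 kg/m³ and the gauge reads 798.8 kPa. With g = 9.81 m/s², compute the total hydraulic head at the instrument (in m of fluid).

h ≈ 336.15 m

ψ = P/(ρg) = 798.8×1000 / (1017 × 9.81) = 80.07 m.
h = z + ψ = 256.08 + 80.07 = 336.15 m.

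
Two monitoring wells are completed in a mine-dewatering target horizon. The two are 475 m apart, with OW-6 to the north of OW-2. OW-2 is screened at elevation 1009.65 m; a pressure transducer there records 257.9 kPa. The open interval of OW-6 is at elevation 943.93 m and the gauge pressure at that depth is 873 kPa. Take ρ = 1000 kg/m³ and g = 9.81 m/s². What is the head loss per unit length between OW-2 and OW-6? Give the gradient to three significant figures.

Pressure head at OW-2: ψ = P/(ρg) = 257.9×1000 / (1000 × 9.81) = 26.29 m.
Total head at OW-2: h = z + ψ = 1009.65 + 26.29 = 1035.94 m.
Pressure head at OW-6: ψ = P/(ρg) = 873×1000 / (1000 × 9.81) = 88.99 m.
Total head at OW-6: h = z + ψ = 943.93 + 88.99 = 1032.92 m.
Head difference: h(OW-2) − h(OW-6) = 1035.94 − 1032.92 = 3.02 m.
Hydraulic gradient: i = |Δh| / L = 3.02 / 475 = 0.00636.

i ≈ 0.00636 m/m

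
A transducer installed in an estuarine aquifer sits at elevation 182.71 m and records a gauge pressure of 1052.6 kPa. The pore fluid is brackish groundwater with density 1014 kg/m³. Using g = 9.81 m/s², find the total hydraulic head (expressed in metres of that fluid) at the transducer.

h ≈ 288.53 m

ψ = P/(ρg) = 1052.6×1000 / (1014 × 9.81) = 105.82 m.
h = z + ψ = 182.71 + 105.82 = 288.53 m.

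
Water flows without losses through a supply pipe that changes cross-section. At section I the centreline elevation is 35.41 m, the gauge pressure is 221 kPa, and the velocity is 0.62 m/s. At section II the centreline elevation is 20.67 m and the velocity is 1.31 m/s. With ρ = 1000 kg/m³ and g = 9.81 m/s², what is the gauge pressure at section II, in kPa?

Pressure head at I: ψ₁ = P₁/(ρg) = 221×1000 / (1000 × 9.81) = 22.53 m.
Velocity heads: v₁²/2g = 0.62²/19.62 = 0.020 m; v₂²/2g = 1.31²/19.62 = 0.087 m.
Total head H = z₁ + ψ₁ + v₁²/2g = 35.41 + 22.53 + 0.020 = 57.96 m.
ψ₂ = H − z₂ − v₂²/2g = 57.96 − 20.67 − 0.087 = 37.20 m.
P₂ = ρgψ₂ = 1000 × 9.81 × 37.20 ≈ 365 kPa.

P₂ ≈ 365 kPa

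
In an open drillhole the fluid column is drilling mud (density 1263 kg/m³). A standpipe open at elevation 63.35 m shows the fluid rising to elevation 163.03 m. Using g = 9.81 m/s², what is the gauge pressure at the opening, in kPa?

P ≈ 1240 kPa

Pressure head ψ = h − z = 163.03 − 63.35 = 99.68 m.
P = ρgψ = 1263 × 9.81 × 99.68 = 1235038 Pa ≈ 1240 kPa.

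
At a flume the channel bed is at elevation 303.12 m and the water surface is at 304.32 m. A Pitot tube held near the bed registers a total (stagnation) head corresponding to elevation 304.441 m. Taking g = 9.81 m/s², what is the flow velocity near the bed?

Near the bed, under hydrostatic conditions, the piezometric head (z + ψ) equals the free-surface elevation, 304.32 m.
Velocity head = total − piezometric = 304.441 − 304.32 = 0.121 m.
v = √(2g·h_v) = √(2 × 9.81 × 0.121) = 1.54 m/s.

v ≈ 1.54 m/s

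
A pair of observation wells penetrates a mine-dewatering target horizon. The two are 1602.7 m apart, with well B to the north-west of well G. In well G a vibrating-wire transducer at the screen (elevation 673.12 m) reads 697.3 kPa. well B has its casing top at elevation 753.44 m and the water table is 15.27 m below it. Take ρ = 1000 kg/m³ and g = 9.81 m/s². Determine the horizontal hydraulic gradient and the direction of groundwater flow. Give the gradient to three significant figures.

i ≈ 0.00376; groundwater flows toward the north-west

Pressure head at well G: ψ = P/(ρg) = 697.3×1000 / (1000 × 9.81) = 71.08 m.
Total head at well G: h = z + ψ = 673.12 + 71.08 = 744.20 m.
Total head at well B: h = 753.44 − 15.27 = 738.17 m.
Head difference: h(well G) − h(well B) = 744.20 − 738.17 = 6.03 m.
Hydraulic gradient: i = |Δh| / L = 6.03 / 1602.7 = 0.00376.
Flow is from higher to lower head: from well G toward well B, i.e. toward the north-west.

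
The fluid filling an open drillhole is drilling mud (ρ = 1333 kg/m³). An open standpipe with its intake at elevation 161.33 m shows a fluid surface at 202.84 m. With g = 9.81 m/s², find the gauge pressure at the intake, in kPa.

P ≈ 543 kPa

Pressure head ψ = h − z = 202.84 − 161.33 = 41.51 m.
P = ρgψ = 1333 × 9.81 × 41.51 = 542815 Pa ≈ 543 kPa.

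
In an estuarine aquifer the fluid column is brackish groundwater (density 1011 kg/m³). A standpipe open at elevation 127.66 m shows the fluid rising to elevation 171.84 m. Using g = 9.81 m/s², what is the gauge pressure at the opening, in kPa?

Pressure head ψ = h − z = 171.84 − 127.66 = 44.18 m.
P = ρgψ = 1011 × 9.81 × 44.18 = 438173 Pa ≈ 438 kPa.

P ≈ 438 kPa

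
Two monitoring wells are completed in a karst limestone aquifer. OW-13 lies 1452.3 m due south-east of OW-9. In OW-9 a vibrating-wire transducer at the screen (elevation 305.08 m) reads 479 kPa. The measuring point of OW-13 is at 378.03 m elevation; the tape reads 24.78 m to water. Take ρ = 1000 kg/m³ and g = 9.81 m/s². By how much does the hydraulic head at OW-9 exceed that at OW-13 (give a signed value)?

Δh ≈ 0.66 m

Pressure head at OW-9: ψ = P/(ρg) = 479×1000 / (1000 × 9.81) = 48.83 m.
Total head at OW-9: h = z + ψ = 305.08 + 48.83 = 353.91 m.
Total head at OW-13: h = 378.03 − 24.78 = 353.25 m.
Head difference: h(OW-9) − h(OW-13) = 353.91 − 353.25 = 0.66 m.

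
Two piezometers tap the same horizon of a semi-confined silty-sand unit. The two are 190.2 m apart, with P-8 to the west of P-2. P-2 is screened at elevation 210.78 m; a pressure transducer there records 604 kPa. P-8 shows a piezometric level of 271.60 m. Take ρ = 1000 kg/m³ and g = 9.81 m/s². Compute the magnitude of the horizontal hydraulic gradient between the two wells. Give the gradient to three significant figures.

Pressure head at P-2: ψ = P/(ρg) = 604×1000 / (1000 × 9.81) = 61.57 m.
Total head at P-2: h = z + ψ = 210.78 + 61.57 = 272.35 m.
Total head at P-8: h = 271.60 m (water level in the piezometer is the total head).
Head difference: h(P-2) − h(P-8) = 272.35 − 271.60 = 0.75 m.
Hydraulic gradient: i = |Δh| / L = 0.75 / 190.2 = 0.00394.

i ≈ 0.00394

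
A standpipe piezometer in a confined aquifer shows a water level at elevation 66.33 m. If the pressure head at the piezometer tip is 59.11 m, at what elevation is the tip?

z ≈ 7.22 m

z = h − ψ = 66.33 − 59.11 = 7.22 m.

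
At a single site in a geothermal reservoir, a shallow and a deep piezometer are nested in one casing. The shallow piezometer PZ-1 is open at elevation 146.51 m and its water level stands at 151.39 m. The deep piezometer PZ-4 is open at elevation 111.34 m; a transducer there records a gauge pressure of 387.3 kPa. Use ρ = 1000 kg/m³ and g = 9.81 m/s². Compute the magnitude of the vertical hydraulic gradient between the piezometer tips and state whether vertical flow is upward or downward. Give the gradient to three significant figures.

Total head at PZ-1: h = 151.39 m (water level in the standpipe).
Pressure head at PZ-4: ψ = P/(ρg) = 387.3×1000 / (1000 × 9.81) = 39.48 m.
Total head at PZ-4: h = z + ψ = 111.34 + 39.48 = 150.82 m.
Δh = h(PZ-1) − h(PZ-4) = 151.39 − 150.82 = 0.57 m.
Vertical separation Δz = 146.51 − 111.34 = 35.17 m.
|i_v| = |Δh| / Δz = 0.57 / 35.17 = 0.0162.
Head is higher in the shallow piezometer, so vertical flow is downward (recharge condition).

|i_v| ≈ 0.0162; vertical flow is downward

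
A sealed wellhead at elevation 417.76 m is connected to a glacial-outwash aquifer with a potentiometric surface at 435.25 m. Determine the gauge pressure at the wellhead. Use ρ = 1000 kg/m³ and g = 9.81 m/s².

P ≈ 172 kPa

Head above the cap: Δh = 435.25 − 417.76 = 17.49 m.
P = ρgΔh = 1000 × 9.81 × 17.49 = 171577 Pa ≈ 172 kPa.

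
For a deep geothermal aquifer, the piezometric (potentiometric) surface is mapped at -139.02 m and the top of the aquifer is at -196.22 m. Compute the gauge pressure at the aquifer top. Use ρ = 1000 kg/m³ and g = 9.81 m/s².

P ≈ 561 kPa

Pressure head at the aquifer top: ψ = h − z = -139.02 − (-196.22) = 57.20 m.
P = ρgψ = 1000 × 9.81 × 57.20 = 561132 Pa ≈ 561 kPa.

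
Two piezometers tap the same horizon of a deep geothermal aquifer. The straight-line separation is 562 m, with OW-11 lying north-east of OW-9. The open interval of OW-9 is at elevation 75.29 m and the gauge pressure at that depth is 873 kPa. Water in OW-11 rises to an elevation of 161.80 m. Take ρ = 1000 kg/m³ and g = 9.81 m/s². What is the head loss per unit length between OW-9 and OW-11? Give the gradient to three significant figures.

i ≈ 0.00441 m/m

Pressure head at OW-9: ψ = P/(ρg) = 873×1000 / (1000 × 9.81) = 88.99 m.
Total head at OW-9: h = z + ψ = 75.29 + 88.99 = 164.28 m.
Total head at OW-11: h = 161.80 m (water level in the piezometer is the total head).
Head difference: h(OW-9) − h(OW-11) = 164.28 − 161.80 = 2.48 m.
Hydraulic gradient: i = |Δh| / L = 2.48 / 562 = 0.00441.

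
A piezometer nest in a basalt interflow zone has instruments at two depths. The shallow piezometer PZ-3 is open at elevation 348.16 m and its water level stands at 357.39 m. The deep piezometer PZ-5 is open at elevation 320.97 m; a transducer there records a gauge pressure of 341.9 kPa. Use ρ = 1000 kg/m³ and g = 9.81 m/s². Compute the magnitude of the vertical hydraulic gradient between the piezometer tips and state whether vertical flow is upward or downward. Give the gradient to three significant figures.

|i_v| ≈ 0.0577; vertical flow is downward

Total head at PZ-3: h = 357.39 m (water level in the standpipe).
Pressure head at PZ-5: ψ = P/(ρg) = 341.9×1000 / (1000 × 9.81) = 34.85 m.
Total head at PZ-5: h = z + ψ = 320.97 + 34.85 = 355.82 m.
Δh = h(PZ-3) − h(PZ-5) = 357.39 − 355.82 = 1.57 m.
Vertical separation Δz = 348.16 − 320.97 = 27.19 m.
|i_v| = |Δh| / Δz = 1.57 / 27.19 = 0.0577.
Head is higher in the shallow piezometer, so vertical flow is downward (recharge condition).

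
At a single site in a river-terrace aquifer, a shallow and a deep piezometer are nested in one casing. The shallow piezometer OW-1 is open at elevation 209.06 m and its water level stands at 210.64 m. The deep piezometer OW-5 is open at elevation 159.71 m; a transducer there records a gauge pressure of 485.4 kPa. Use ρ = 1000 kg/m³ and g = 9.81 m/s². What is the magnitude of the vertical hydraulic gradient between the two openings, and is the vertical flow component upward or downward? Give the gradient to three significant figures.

|i_v| ≈ 0.0294; vertical flow is downward

Total head at OW-1: h = 210.64 m (water level in the standpipe).
Pressure head at OW-5: ψ = P/(ρg) = 485.4×1000 / (1000 × 9.81) = 49.48 m.
Total head at OW-5: h = z + ψ = 159.71 + 49.48 = 209.19 m.
Δh = h(OW-1) − h(OW-5) = 210.64 − 209.19 = 1.45 m.
Vertical separation Δz = 209.06 − 159.71 = 49.35 m.
|i_v| = |Δh| / Δz = 1.45 / 49.35 = 0.0294.
Head is higher in the shallow piezometer, so vertical flow is downward (recharge condition).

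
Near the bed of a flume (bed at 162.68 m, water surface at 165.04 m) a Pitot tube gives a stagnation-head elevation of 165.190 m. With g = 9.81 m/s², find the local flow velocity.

v ≈ 1.72 m/s

Near the bed, under hydrostatic conditions, the piezometric head (z + ψ) equals the free-surface elevation, 165.04 m.
Velocity head = total − piezometric = 165.190 − 165.04 = 0.150 m.
v = √(2g·h_v) = √(2 × 9.81 × 0.150) = 1.72 m/s.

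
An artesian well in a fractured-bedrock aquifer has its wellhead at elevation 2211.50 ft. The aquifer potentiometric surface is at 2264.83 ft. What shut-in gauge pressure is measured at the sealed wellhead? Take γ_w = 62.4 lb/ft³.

Head above the cap: Δh = 2264.83 − 2211.50 = 53.33 ft.
P = γΔh/144 = 62.4 × 53.33 / 144 = 23.1 psi.

P ≈ 23.1 psi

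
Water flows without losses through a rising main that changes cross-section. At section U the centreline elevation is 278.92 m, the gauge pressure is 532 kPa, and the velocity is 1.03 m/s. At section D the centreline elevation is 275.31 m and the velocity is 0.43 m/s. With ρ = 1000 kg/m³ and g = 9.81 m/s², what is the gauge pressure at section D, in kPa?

Pressure head at U: ψ₁ = P₁/(ρg) = 532×1000 / (1000 × 9.81) = 54.23 m.
Velocity heads: v₁²/2g = 1.03²/19.62 = 0.054 m; v₂²/2g = 0.43²/19.62 = 0.009 m.
Total head H = z₁ + ψ₁ + v₁²/2g = 278.92 + 54.23 + 0.054 = 333.20 m.
ψ₂ = H − z₂ − v₂²/2g = 333.20 − 275.31 − 0.009 = 57.88 m.
P₂ = ρgψ₂ = 1000 × 9.81 × 57.88 ≈ 568 kPa.

P₂ ≈ 568 kPa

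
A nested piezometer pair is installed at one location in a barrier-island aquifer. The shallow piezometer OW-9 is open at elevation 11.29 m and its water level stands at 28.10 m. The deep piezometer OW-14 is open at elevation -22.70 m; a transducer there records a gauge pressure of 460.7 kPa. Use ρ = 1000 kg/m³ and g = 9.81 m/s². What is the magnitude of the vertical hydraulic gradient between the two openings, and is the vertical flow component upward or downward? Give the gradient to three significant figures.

Total head at OW-9: h = 28.10 m (water level in the standpipe).
Pressure head at OW-14: ψ = P/(ρg) = 460.7×1000 / (1000 × 9.81) = 46.96 m.
Total head at OW-14: h = z + ψ = -22.70 + 46.96 = 24.26 m.
Δh = h(OW-9) − h(OW-14) = 28.10 − 24.26 = 3.84 m.
Vertical separation Δz = 11.29 − (-22.70) = 33.99 m.
|i_v| = |Δh| / Δz = 3.84 / 33.99 = 0.113.
Head is higher in the shallow piezometer, so vertical flow is downward (recharge condition).

|i_v| ≈ 0.113; vertical flow is downward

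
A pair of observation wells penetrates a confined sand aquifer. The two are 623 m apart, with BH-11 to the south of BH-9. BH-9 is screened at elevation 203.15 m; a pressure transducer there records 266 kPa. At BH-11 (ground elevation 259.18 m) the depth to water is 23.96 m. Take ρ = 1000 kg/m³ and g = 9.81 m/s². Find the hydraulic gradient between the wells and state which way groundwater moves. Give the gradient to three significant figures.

Pressure head at BH-9: ψ = P/(ρg) = 266×1000 / (1000 × 9.81) = 27.12 m.
Total head at BH-9: h = z + ψ = 203.15 + 27.12 = 230.27 m.
Total head at BH-11: h = 259.18 − 23.96 = 235.22 m.
Head difference: h(BH-9) − h(BH-11) = 230.27 − 235.22 = -4.95 m.
Hydraulic gradient: i = |Δh| / L = 4.95 / 623 = 0.00795.
Flow is from higher to lower head: from BH-11 toward BH-9, i.e. toward the north.

i ≈ 0.00795; groundwater flows toward the north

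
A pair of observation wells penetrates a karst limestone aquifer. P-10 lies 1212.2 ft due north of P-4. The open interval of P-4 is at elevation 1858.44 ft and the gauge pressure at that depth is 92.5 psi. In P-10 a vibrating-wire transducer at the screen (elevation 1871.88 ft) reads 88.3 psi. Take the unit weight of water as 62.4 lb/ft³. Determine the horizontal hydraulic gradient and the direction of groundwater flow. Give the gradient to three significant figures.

Pressure head at P-4: ψ = 144·P/γ = 144 × 92.5 / 62.4 = 213.46 ft.
Total head at P-4: h = z + ψ = 1858.44 + 213.46 = 2071.90 ft.
Pressure head at P-10: ψ = 144·P/γ = 144 × 88.3 / 62.4 = 203.77 ft.
Total head at P-10: h = z + ψ = 1871.88 + 203.77 = 2075.65 ft.
Head difference: h(P-4) − h(P-10) = 2071.90 − 2075.65 = -3.75 ft.
Hydraulic gradient: i = |Δh| / L = 3.75 / 1212.2 = 0.00309.
Flow is from higher to lower head: from P-10 toward P-4, i.e. toward the south.

i ≈ 0.00309; groundwater flows toward the south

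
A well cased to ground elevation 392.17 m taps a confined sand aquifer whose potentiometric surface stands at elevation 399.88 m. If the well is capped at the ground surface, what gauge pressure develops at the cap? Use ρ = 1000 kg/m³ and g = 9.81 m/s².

P ≈ 75.6 kPa

Head above the cap: Δh = 399.88 − 392.17 = 7.71 m.
P = ρgΔh = 1000 × 9.81 × 7.71 = 75635 Pa ≈ 75.6 kPa.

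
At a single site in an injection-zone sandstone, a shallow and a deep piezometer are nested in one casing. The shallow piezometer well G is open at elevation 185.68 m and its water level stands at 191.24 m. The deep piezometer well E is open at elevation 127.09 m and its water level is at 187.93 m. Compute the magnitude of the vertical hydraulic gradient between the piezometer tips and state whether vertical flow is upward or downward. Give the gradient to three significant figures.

Total head at well G: h = 191.24 m (water level in the standpipe).
Total head at well E: h = 187.93 m.
Δh = h(well G) − h(well E) = 191.24 − 187.93 = 3.31 m.
Vertical separation Δz = 185.68 − 127.09 = 58.59 m.
|i_v| = |Δh| / Δz = 3.31 / 58.59 = 0.0565.
Head is higher in the shallow piezometer, so vertical flow is downward (recharge condition).

|i_v| ≈ 0.0565; vertical flow is downward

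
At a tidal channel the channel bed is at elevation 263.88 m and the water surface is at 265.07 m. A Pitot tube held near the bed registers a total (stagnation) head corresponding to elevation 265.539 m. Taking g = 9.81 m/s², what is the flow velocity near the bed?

Near the bed, under hydrostatic conditions, the piezometric head (z + ψ) equals the free-surface elevation, 265.07 m.
Velocity head = total − piezometric = 265.539 − 265.07 = 0.469 m.
v = √(2g·h_v) = √(2 × 9.81 × 0.469) = 3.03 m/s.

v ≈ 3.03 m/s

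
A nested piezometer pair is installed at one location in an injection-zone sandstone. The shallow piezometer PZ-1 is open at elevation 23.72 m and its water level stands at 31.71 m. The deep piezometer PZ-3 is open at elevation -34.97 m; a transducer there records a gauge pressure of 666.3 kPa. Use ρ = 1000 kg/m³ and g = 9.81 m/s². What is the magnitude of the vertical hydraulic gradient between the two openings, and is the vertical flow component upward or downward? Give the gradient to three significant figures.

Total head at PZ-1: h = 31.71 m (water level in the standpipe).
Pressure head at PZ-3: ψ = P/(ρg) = 666.3×1000 / (1000 × 9.81) = 67.92 m.
Total head at PZ-3: h = z + ψ = -34.97 + 67.92 = 32.95 m.
Δh = h(PZ-1) − h(PZ-3) = 31.71 − 32.95 = -1.24 m.
Vertical separation Δz = 23.72 − (-34.97) = 58.69 m.
|i_v| = |Δh| / Δz = 1.24 / 58.69 = 0.0211.
Head is higher in the deep piezometer, so vertical flow is upward (discharge condition).

|i_v| ≈ 0.0211; vertical flow is upward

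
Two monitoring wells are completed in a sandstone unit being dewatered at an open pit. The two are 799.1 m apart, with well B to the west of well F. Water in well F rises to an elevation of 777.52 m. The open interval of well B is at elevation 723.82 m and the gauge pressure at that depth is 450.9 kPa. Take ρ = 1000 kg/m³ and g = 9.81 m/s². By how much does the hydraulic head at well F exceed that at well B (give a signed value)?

Δh ≈ 7.74 m

Total head at well F: h = 777.52 m (water level in the piezometer is the total head).
Pressure head at well B: ψ = P/(ρg) = 450.9×1000 / (1000 × 9.81) = 45.96 m.
Total head at well B: h = z + ψ = 723.82 + 45.96 = 769.78 m.
Head difference: h(well F) − h(well B) = 777.52 − 769.78 = 7.74 m.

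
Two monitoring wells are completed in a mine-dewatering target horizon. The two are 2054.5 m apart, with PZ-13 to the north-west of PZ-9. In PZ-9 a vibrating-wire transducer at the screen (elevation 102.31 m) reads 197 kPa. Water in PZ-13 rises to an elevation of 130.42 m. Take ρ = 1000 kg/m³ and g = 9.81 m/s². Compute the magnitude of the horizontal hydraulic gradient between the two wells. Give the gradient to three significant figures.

i ≈ 0.00391

Pressure head at PZ-9: ψ = P/(ρg) = 197×1000 / (1000 × 9.81) = 20.08 m.
Total head at PZ-9: h = z + ψ = 102.31 + 20.08 = 122.39 m.
Total head at PZ-13: h = 130.42 m (water level in the piezometer is the total head).
Head difference: h(PZ-9) − h(PZ-13) = 122.39 − 130.42 = -8.03 m.
Hydraulic gradient: i = |Δh| / L = 8.03 / 2054.5 = 0.00391.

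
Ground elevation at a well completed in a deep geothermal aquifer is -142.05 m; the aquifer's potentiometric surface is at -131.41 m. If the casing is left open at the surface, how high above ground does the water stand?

≈ 10.64 m above ground

Water rises to the potentiometric surface, so the rise above ground = -131.41 − (-142.05) = 10.64 m.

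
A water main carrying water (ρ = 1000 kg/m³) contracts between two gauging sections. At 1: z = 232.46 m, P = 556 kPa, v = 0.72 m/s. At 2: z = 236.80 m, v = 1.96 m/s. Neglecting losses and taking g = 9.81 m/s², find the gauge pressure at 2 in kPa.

Pressure head at 1: ψ₁ = P₁/(ρg) = 556×1000 / (1000 × 9.81) = 56.68 m.
Velocity heads: v₁²/2g = 0.72²/19.62 = 0.026 m; v₂²/2g = 1.96²/19.62 = 0.196 m.
Total head H = z₁ + ψ₁ + v₁²/2g = 232.46 + 56.68 + 0.026 = 289.17 m.
ψ₂ = H − z₂ − v₂²/2g = 289.17 − 236.80 − 0.196 = 52.17 m.
P₂ = ρgψ₂ = 1000 × 9.81 × 52.17 ≈ 512 kPa.

P₂ ≈ 512 kPa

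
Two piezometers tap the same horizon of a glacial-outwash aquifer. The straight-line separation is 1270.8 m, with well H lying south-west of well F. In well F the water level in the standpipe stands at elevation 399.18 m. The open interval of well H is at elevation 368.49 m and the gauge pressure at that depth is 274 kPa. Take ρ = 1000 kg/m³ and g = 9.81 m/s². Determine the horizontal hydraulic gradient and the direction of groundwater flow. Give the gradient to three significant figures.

Total head at well F: h = 399.18 m (water level in the piezometer is the total head).
Pressure head at well H: ψ = P/(ρg) = 274×1000 / (1000 × 9.81) = 27.93 m.
Total head at well H: h = z + ψ = 368.49 + 27.93 = 396.42 m.
Head difference: h(well F) − h(well H) = 399.18 − 396.42 = 2.76 m.
Hydraulic gradient: i = |Δh| / L = 2.76 / 1270.8 = 0.00217.
Flow is from higher to lower head: from well F toward well H, i.e. toward the south-west.

i ≈ 0.00217; groundwater flows toward the south-west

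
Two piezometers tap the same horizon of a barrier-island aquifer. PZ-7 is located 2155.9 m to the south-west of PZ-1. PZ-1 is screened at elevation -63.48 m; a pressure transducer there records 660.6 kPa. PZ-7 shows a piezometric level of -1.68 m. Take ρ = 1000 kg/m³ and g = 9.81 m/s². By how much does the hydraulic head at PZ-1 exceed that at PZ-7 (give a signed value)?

Pressure head at PZ-1: ψ = P/(ρg) = 660.6×1000 / (1000 × 9.81) = 67.34 m.
Total head at PZ-1: h = z + ψ = -63.48 + 67.34 = 3.86 m.
Total head at PZ-7: h = -1.68 m (water level in the piezometer is the total head).
Head difference: h(PZ-1) − h(PZ-7) = 3.86 − (-1.68) = 5.54 m.

Δh ≈ 5.54 m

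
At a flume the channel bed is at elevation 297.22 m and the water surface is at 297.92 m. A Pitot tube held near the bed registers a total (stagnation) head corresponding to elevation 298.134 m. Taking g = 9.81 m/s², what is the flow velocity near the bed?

v ≈ 2.05 m/s

Near the bed, under hydrostatic conditions, the piezometric head (z + ψ) equals the free-surface elevation, 297.92 m.
Velocity head = total − piezometric = 298.134 − 297.92 = 0.214 m.
v = √(2g·h_v) = √(2 × 9.81 × 0.214) = 2.05 m/s.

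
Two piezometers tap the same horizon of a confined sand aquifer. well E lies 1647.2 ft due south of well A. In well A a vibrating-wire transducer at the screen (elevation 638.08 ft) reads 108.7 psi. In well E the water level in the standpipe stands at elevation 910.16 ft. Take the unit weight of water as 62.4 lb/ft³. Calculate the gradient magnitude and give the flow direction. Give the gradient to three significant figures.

i ≈ 0.0129; groundwater flows toward the north

Pressure head at well A: ψ = 144·P/γ = 144 × 108.7 / 62.4 = 250.85 ft.
Total head at well A: h = z + ψ = 638.08 + 250.85 = 888.93 ft.
Total head at well E: h = 910.16 ft (water level in the piezometer is the total head).
Head difference: h(well A) − h(well E) = 888.93 − 910.16 = -21.23 ft.
Hydraulic gradient: i = |Δh| / L = 21.23 / 1647.2 = 0.0129.
Flow is from higher to lower head: from well E toward well A, i.e. toward the north.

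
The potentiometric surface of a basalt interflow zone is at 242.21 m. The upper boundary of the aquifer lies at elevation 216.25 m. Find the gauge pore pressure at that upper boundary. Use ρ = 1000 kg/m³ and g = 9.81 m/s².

Pressure head at the aquifer top: ψ = h − z = 242.21 − 216.25 = 25.96 m.
P = ρgψ = 1000 × 9.81 × 25.96 = 254668 Pa ≈ 255 kPa.

P ≈ 255 kPa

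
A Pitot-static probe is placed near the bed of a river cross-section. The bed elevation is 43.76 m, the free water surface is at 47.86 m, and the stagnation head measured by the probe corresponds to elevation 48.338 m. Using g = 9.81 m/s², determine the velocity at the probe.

v ≈ 3.06 m/s

Near the bed, under hydrostatic conditions, the piezometric head (z + ψ) equals the free-surface elevation, 47.86 m.
Velocity head = total − piezometric = 48.338 − 47.86 = 0.478 m.
v = √(2g·h_v) = √(2 × 9.81 × 0.478) = 3.06 m/s.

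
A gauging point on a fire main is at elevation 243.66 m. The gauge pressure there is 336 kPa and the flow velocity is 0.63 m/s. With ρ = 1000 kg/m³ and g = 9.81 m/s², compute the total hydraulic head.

Pressure head ψ = P/(ρg) = 336×1000 / (1000 × 9.81) = 34.25 m.
Velocity head = v²/(2g) = 0.63² / (2 × 9.81) = 0.020 m.
h = z + ψ + v²/(2g) = 243.66 + 34.25 + 0.020 = 277.93 m.

h ≈ 277.93 m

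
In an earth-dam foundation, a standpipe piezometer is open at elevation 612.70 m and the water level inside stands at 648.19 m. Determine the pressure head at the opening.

Total head h = 648.19 m (the water-surface elevation in the piezometer).
Pressure head ψ = h − z = 648.19 − 612.70 = 35.49 m.

ψ ≈ 35.49 m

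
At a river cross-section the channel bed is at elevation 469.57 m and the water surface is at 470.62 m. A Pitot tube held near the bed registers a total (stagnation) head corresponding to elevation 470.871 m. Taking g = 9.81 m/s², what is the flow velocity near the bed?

v ≈ 2.22 m/s

Near the bed, under hydrostatic conditions, the piezometric head (z + ψ) equals the free-surface elevation, 470.62 m.
Velocity head = total − piezometric = 470.871 − 470.62 = 0.251 m.
v = √(2g·h_v) = √(2 × 9.81 × 0.251) = 2.22 m/s.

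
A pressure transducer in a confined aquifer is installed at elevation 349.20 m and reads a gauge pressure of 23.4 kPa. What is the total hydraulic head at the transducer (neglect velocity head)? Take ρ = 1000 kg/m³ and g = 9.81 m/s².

ψ = P/(ρg) = 23.4×1000 / (1000 × 9.81) = 2.39 m.
h = z + ψ = 349.20 + 2.39 = 351.59 m.

h ≈ 351.59 m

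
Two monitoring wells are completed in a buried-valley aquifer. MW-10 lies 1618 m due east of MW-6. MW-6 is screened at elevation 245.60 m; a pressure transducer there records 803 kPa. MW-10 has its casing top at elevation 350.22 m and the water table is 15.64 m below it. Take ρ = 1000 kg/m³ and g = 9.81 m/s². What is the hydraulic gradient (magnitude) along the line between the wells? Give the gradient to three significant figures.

Pressure head at MW-6: ψ = P/(ρg) = 803×1000 / (1000 × 9.81) = 81.86 m.
Total head at MW-6: h = z + ψ = 245.60 + 81.86 = 327.46 m.
Total head at MW-10: h = 350.22 − 15.64 = 334.58 m.
Head difference: h(MW-6) − h(MW-10) = 327.46 − 334.58 = -7.12 m.
Hydraulic gradient: i = |Δh| / L = 7.12 / 1618 = 0.00440.

i ≈ 0.00440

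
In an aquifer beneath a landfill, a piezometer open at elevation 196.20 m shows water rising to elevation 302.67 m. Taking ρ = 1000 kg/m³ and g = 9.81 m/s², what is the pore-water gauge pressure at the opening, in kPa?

P ≈ 1040 kPa

Pressure head ψ = h − z = 302.67 − 196.20 = 106.47 m.
P = ρgψ = 1000 × 9.81 × 106.47 = 1044471 Pa ≈ 1040 kPa.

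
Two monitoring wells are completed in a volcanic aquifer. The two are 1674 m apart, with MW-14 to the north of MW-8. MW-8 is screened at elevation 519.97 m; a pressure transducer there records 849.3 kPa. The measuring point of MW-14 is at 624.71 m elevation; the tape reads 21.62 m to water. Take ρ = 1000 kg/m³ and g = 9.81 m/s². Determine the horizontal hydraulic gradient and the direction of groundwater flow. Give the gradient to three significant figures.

Pressure head at MW-8: ψ = P/(ρg) = 849.3×1000 / (1000 × 9.81) = 86.57 m.
Total head at MW-8: h = z + ψ = 519.97 + 86.57 = 606.54 m.
Total head at MW-14: h = 624.71 − 21.62 = 603.09 m.
Head difference: h(MW-8) − h(MW-14) = 606.54 − 603.09 = 3.45 m.
Hydraulic gradient: i = |Δh| / L = 3.45 / 1674 = 0.00206.
Flow is from higher to lower head: from MW-8 toward MW-14, i.e. toward the north.

i ≈ 0.00206; groundwater flows toward the north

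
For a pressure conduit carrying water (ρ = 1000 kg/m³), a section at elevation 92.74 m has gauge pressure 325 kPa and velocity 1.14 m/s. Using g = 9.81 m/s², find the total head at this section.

Pressure head ψ = P/(ρg) = 325×1000 / (1000 × 9.81) = 33.13 m.
Velocity head = v²/(2g) = 1.14² / (2 × 9.81) = 0.066 m.
h = z + ψ + v²/(2g) = 92.74 + 33.13 + 0.066 = 125.94 m.

h ≈ 125.94 m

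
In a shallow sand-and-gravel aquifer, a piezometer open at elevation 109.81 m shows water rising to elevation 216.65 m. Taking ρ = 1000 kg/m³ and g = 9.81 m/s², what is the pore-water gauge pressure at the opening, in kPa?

P ≈ 1050 kPa

Pressure head ψ = h − z = 216.65 − 109.81 = 106.84 m.
P = ρgψ = 1000 × 9.81 × 106.84 = 1048100 Pa ≈ 1050 kPa.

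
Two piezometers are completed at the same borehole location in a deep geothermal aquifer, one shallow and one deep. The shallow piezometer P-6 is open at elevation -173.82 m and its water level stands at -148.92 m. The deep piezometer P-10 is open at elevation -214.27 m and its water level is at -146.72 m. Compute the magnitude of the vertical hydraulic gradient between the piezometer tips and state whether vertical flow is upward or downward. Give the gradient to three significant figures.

Total head at P-6: h = -148.92 m (water level in the standpipe).
Total head at P-10: h = -146.72 m.
Δh = h(P-6) − h(P-10) = -148.92 − (-146.72) = -2.20 m.
Vertical separation Δz = -173.82 − (-214.27) = 40.45 m.
|i_v| = |Δh| / Δz = 2.20 / 40.45 = 0.0544.
Head is higher in the deep piezometer, so vertical flow is upward (discharge condition).

|i_v| ≈ 0.0544; vertical flow is upward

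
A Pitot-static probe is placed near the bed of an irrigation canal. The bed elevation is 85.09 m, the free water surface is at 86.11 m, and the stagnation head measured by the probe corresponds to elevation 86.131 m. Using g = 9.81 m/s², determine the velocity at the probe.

Near the bed, under hydrostatic conditions, the piezometric head (z + ψ) equals the free-surface elevation, 86.11 m.
Velocity head = total − piezometric = 86.131 − 86.11 = 0.021 m.
v = √(2g·h_v) = √(2 × 9.81 × 0.021) = 0.642 m/s.

v ≈ 0.642 m/s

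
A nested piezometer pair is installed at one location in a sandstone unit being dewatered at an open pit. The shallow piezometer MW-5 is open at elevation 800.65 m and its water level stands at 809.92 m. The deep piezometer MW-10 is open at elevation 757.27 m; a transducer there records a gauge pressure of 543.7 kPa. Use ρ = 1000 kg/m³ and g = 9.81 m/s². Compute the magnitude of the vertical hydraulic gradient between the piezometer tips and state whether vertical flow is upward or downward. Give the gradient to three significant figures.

Total head at MW-5: h = 809.92 m (water level in the standpipe).
Pressure head at MW-10: ψ = P/(ρg) = 543.7×1000 / (1000 × 9.81) = 55.42 m.
Total head at MW-10: h = z + ψ = 757.27 + 55.42 = 812.69 m.
Δh = h(MW-5) − h(MW-10) = 809.92 − 812.69 = -2.77 m.
Vertical separation Δz = 800.65 − 757.27 = 43.38 m.
|i_v| = |Δh| / Δz = 2.77 / 43.38 = 0.0639.
Head is higher in the deep piezometer, so vertical flow is upward (discharge condition).

|i_v| ≈ 0.0639; vertical flow is upward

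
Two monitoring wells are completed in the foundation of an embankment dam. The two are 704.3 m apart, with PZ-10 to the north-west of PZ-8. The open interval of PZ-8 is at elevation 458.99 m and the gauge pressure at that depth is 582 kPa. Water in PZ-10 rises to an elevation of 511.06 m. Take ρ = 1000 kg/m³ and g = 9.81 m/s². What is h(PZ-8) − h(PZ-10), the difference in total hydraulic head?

Pressure head at PZ-8: ψ = P/(ρg) = 582×1000 / (1000 × 9.81) = 59.33 m.
Total head at PZ-8: h = z + ψ = 458.99 + 59.33 = 518.32 m.
Total head at PZ-10: h = 511.06 m (water level in the piezometer is the total head).
Head difference: h(PZ-8) − h(PZ-10) = 518.32 − 511.06 = 7.26 m.

Δh ≈ 7.26 m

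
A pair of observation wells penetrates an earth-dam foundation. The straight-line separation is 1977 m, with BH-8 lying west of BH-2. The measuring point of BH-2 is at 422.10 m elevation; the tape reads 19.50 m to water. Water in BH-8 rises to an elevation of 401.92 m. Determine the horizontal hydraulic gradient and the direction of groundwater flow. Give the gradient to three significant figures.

Total head at BH-2: h = 422.10 − 19.50 = 402.60 m.
Total head at BH-8: h = 401.92 m (water level in the piezometer is the total head).
Head difference: h(BH-2) − h(BH-8) = 402.60 − 401.92 = 0.68 m.
Hydraulic gradient: i = |Δh| / L = 0.68 / 1977 = 0.000344.
Flow is from higher to lower head: from BH-2 toward BH-8, i.e. toward the west.

i ≈ 0.000344; groundwater flows toward the west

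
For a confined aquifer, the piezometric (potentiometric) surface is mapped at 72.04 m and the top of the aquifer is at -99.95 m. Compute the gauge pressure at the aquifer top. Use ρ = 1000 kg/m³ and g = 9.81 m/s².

P ≈ 1690 kPa

Pressure head at the aquifer top: ψ = h − z = 72.04 − (-99.95) = 171.99 m.
P = ρgψ = 1000 × 9.81 × 171.99 = 1687222 Pa ≈ 1690 kPa.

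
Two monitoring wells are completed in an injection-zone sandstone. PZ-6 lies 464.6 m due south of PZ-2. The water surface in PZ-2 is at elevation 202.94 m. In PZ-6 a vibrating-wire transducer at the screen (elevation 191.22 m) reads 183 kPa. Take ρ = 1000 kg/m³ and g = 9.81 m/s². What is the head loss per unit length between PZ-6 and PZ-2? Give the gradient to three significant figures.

i ≈ 0.0149 m/m

Total head at PZ-2: h = 202.94 m (water level in the piezometer is the total head).
Pressure head at PZ-6: ψ = P/(ρg) = 183×1000 / (1000 × 9.81) = 18.65 m.
Total head at PZ-6: h = z + ψ = 191.22 + 18.65 = 209.87 m.
Head difference: h(PZ-2) − h(PZ-6) = 202.94 − 209.87 = -6.93 m.
Hydraulic gradient: i = |Δh| / L = 6.93 / 464.6 = 0.0149.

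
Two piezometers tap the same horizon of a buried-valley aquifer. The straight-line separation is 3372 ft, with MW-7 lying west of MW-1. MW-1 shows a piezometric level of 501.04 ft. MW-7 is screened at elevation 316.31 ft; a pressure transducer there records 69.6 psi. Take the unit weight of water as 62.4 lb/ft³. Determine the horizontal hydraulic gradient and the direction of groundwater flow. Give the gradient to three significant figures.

i ≈ 0.00715; groundwater flows toward the west

Total head at MW-1: h = 501.04 ft (water level in the piezometer is the total head).
Pressure head at MW-7: ψ = 144·P/γ = 144 × 69.6 / 62.4 = 160.62 ft.
Total head at MW-7: h = z + ψ = 316.31 + 160.62 = 476.93 ft.
Head difference: h(MW-1) − h(MW-7) = 501.04 − 476.93 = 24.11 ft.
Hydraulic gradient: i = |Δh| / L = 24.11 / 3372 = 0.00715.
Flow is from higher to lower head: from MW-1 toward MW-7, i.e. toward the west.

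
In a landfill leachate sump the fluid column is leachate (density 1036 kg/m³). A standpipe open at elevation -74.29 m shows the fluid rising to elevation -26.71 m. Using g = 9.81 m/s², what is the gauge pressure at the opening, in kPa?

P ≈ 484 kPa

Pressure head ψ = h − z = -26.71 − (-74.29) = 47.58 m.
P = ρgψ = 1036 × 9.81 × 47.58 = 483563 Pa ≈ 484 kPa.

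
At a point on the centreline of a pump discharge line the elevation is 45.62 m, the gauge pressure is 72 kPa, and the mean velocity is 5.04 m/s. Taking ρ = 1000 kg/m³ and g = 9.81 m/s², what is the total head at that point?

Pressure head ψ = P/(ρg) = 72×1000 / (1000 × 9.81) = 7.34 m.
Velocity head = v²/(2g) = 5.04² / (2 × 9.81) = 1.295 m.
h = z + ψ + v²/(2g) = 45.62 + 7.34 + 1.295 = 54.25 m.

h ≈ 54.25 m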